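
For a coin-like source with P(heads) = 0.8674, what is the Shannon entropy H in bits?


H = -p*log2(p) - (1-p)*log2(1-p). -0.8674*log2(0.8674) = 0.178017; -0.1326*log2(0.1326) = 0.386509. H = 0.178017 + 0.386509 = 0.5645

0.5645 bits


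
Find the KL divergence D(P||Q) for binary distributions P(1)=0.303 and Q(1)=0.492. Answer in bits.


KL = p*log2(p/q) + (1-p)*log2((1-p)/(1-q)) = 0.303*log2(0.303/0.492) + 0.697*log2(0.697/0.508) = 0.1062

0.1062 bits


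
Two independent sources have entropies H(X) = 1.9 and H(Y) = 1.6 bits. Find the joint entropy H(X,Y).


For independent variables, H(X,Y) = H(X) + H(Y) = 1.9 + 1.6 = 3.5

3.5 bits


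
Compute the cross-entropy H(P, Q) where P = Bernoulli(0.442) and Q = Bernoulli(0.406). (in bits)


H(P,Q) = -p*log2(q) - (1-p)*log2(1-q). -0.442*log2(0.406) = 0.574798; -0.558*log2(0.594) = 0.419318. H(P,Q) = 0.574798 + 0.419318 = 0.9941

0.9941 bits


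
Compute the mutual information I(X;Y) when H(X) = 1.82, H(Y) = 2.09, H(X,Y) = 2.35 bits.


I(X;Y) = H(X) + H(Y) - H(X,Y) = 1.82 + 2.09 - 2.35 = 1.56

1.56 bits


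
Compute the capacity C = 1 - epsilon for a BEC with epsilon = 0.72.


C = 1 - epsilon = 1 - 0.72 = 0.28

0.28 bits


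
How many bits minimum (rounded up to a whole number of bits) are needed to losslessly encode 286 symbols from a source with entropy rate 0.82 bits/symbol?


Minimum bits >= n * H = 286 * 0.82 = 234.52, rounded up to a whole number of bits = 235

235 bits


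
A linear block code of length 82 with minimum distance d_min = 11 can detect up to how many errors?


Detection capability = d_min - 1 = 11 - 1 = 10

10 errors


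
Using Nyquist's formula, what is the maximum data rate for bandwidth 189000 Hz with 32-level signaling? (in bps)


Rate = 2 * B * log2(M) = 2 * 189000 * 5.0 = 1890000.0

1890000.0 bps


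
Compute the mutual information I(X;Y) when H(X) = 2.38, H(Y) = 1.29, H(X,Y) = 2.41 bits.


I(X;Y) = H(X) + H(Y) - H(X,Y) = 2.38 + 1.29 - 2.41 = 1.26

1.26 bits


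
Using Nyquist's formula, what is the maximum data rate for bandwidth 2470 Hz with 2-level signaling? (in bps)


Rate = 2 * B * log2(M) = 2 * 2470 * 1.0 = 4940.0

4940.0 bps


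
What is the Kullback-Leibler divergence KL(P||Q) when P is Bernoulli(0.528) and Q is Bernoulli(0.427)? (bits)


KL = p*log2(p/q) + (1-p)*log2((1-p)/(1-q)) = 0.528*log2(0.528/0.427) + 0.472*log2(0.472/0.573) = 0.0297

0.0297 bits


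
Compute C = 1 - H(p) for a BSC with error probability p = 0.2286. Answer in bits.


H(p) = -p*log2(p) - (1-p)*log2(1-p) = -0.2286*log2(0.2286) - 0.7714*log2(0.7714) = 0.486713 + 0.288850 = 0.7756. C = 1 - H(p) = 1 - 0.7756 = 0.2244

0.2244 bits


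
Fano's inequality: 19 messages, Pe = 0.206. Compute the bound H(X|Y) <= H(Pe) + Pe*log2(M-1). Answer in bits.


H(Pe) = -Pe*log2(Pe) - (1-Pe)*log2(1-Pe) = -0.206*log2(0.206) - 0.794*log2(0.794) = 0.469532 + 0.264235 = 0.7338. Pe*log2(M-1) = 0.206*log2(18) = 0.859005. Bound = H(Pe) + Pe*log2(M-1) = 0.469532 + 0.264235 + 0.859005 = 1.5928

1.5928 bits


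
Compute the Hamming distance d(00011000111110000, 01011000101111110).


Count differing positions: . ^ . . . . . . . ^ . . . ^ ^ ^ . = 5 differences

5


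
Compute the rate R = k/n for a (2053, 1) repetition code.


Rate = k/n = 1/2053

1/2053


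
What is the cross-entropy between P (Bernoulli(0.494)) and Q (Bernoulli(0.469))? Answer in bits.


H(P,Q) = -p*log2(q) - (1-p)*log2(1-q). -0.494*log2(0.469) = 0.539616; -0.506*log2(0.531) = 0.462087. H(P,Q) = 0.539616 + 0.462087 = 1.0017

1.0017 bits


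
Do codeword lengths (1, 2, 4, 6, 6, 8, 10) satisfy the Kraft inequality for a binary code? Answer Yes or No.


Kraft sum = sum(2^(-l_i)) = 0.8486, need <= 1. Result: satisfied (a binary prefix-free code with these lengths exists)

Yes


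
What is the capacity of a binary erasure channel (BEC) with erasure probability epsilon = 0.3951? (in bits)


C = 1 - epsilon = 1 - 0.3951 = 0.6049

0.6049 bits


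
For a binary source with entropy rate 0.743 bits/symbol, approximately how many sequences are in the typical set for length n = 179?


log2|A_typical| = nH = 179 * 0.743 = 132.997, so |A_typical| ~ 2^132.997 = 1.087e+40

1.087e+40


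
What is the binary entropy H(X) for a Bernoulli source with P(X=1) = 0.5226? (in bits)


H = -p*log2(p) - (1-p)*log2(1-p). -0.5226*log2(0.5226) = 0.489269; -0.4774*log2(0.4774) = 0.509257. H = 0.489269 + 0.509257 = 0.9985

0.9985 bits


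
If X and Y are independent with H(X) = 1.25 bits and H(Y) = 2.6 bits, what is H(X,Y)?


For independent variables, H(X,Y) = H(X) + H(Y) = 1.25 + 2.6 = 3.85

3.85 bits


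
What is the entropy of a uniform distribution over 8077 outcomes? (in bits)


H = log2(n) = log2(8077) = 12.9796

12.9796 bits


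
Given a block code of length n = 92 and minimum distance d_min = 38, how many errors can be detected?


Detection capability = d_min - 1 = 38 - 1 = 37

37 errors


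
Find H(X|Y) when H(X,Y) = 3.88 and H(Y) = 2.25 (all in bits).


H(X|Y) = H(X,Y) - H(Y) = 3.88 - 2.25 = 1.63

1.63 bits


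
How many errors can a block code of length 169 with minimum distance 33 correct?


Correction capability = floor((d-1)/2) = floor((33-1)/2) = 16

16 errors


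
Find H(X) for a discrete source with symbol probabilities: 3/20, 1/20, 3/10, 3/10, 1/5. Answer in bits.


H = -sum(p_i * log2(p_i)). Terms: -(3/20)*log2(3/20) = 0.410545; -(1/20)*log2(1/20) = 0.216096; -(3/10)*log2(3/10) = 0.521090; -(3/10)*log2(3/10) = 0.521090; -(1/5)*log2(1/5) = 0.464386. H = 0.410545 + 0.216096 + 0.521090 + 0.521090 + 0.464386 = 2.1332

2.1332 bits


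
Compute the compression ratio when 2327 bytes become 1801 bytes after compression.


Ratio = original / compressed = 2327 / 1801 = 1.2921

1.2921


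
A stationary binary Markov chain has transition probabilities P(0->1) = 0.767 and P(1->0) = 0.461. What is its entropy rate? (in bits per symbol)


Stationary distribution: pi_0 = p10/(p01+p10) = 0.3754, pi_1 = 0.6246. Entropy rate H' = pi_0*H(p01) + pi_1*H(p10) = 0.3754*0.7832 + 0.6246*0.9956 = 0.9159

0.9159 bits/symbol


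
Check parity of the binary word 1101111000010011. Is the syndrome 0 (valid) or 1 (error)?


Syndrome = XOR of all bits = 1 XOR 1 XOR 0 XOR 1 XOR 1 XOR 1 XOR 1 XOR 0 XOR 0 XOR 0 XOR 0 XOR 1 XOR 0 XOR 0 XOR 1 XOR 1 = 1

1


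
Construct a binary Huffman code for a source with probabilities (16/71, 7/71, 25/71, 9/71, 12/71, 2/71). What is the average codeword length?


Huffman construction (repeatedly merge the two least-probable nodes; each merge adds 1 bit to every symbol beneath it): 2/71 + 7/71 = 9/71; 9/71 + 9/71 = 18/71; 12/71 + 16/71 = 28/71; 18/71 + 25/71 = 43/71; 28/71 + 43/71 = 1. Resulting codeword lengths (in the order the probabilities were given): (2, 4, 2, 3, 2, 4). L_avg = sum(p_i * l_i) = 16/71*2 + 7/71*4 + 25/71*2 + 9/71*3 + 12/71*2 + 2/71*4 = 169/71 = 2.3803

2.3803 bits


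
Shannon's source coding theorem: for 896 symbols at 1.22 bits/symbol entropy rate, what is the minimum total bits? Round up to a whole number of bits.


Minimum bits >= n * H = 896 * 1.22 = 1093.12, rounded up to a whole number of bits = 1094

1094 bits


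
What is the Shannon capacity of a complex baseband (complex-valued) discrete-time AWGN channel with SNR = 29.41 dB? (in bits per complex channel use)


SNR_linear = 10^(29.41/10) = 872.9714; C = log2(1 + SNR_linear) = log2(1 + 872.9714) = 9.7714

9.7714 bits/channel use


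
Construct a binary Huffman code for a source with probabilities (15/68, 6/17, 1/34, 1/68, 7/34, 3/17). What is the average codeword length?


Huffman construction (repeatedly merge the two least-probable nodes; each merge adds 1 bit to every symbol beneath it): 1/68 + 1/34 = 3/68; 3/68 + 3/17 = 15/68; 7/34 + 15/68 = 29/68; 15/68 + 6/17 = 39/68; 29/68 + 39/68 = 1. Resulting codeword lengths (in the order the probabilities were given): (2, 2, 4, 4, 2, 3). L_avg = sum(p_i * l_i) = 15/68*2 + 6/17*2 + 1/34*4 + 1/68*4 + 7/34*2 + 3/17*3 = 77/34 = 2.2647

2.2647 bits


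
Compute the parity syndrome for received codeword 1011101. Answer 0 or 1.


Syndrome = XOR of all bits = 1 XOR 0 XOR 1 XOR 1 XOR 1 XOR 0 XOR 1 = 1

1


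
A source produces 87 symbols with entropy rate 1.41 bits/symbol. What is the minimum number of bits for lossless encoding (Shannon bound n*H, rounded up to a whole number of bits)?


Minimum bits >= n * H = 87 * 1.41 = 122.67, rounded up to a whole number of bits = 123

123 bits


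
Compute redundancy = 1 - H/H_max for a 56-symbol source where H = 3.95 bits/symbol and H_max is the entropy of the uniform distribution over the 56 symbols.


H_max = log2(K) = log2(56) = 5.8074 bits/symbol. Redundancy = 1 - H/H_max = 1 - 3.95/5.8074 = 1 - 0.6802 = 0.3198

0.3198


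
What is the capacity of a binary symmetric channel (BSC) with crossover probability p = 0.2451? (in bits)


H(p) = -p*log2(p) - (1-p)*log2(1-p) = -0.2451*log2(0.2451) - 0.7549*log2(0.7549) = 0.497199 + 0.306220 = 0.8034. C = 1 - H(p) = 1 - 0.8034 = 0.1966

0.1966 bits


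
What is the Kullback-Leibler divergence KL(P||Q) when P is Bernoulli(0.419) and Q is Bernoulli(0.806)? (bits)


KL = p*log2(p/q) + (1-p)*log2((1-p)/(1-q)) = 0.419*log2(0.419/0.806) + 0.581*log2(0.581/0.194) = 0.524

0.524 bits


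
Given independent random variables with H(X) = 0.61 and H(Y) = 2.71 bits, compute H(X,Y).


For independent variables, H(X,Y) = H(X) + H(Y) = 0.61 + 2.71 = 3.32

3.32 bits


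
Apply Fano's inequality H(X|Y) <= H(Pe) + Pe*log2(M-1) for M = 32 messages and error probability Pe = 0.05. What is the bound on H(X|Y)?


H(Pe) = -Pe*log2(Pe) - (1-Pe)*log2(1-Pe) = -0.05*log2(0.05) - 0.95*log2(0.95) = 0.216096 + 0.070301 = 0.2864. Pe*log2(M-1) = 0.05*log2(31) = 0.247710. Bound = H(Pe) + Pe*log2(M-1) = 0.216096 + 0.070301 + 0.247710 = 0.5341

0.5341 bits


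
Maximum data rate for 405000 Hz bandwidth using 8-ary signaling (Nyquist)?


Rate = 2 * B * log2(M) = 2 * 405000 * 3.0 = 2430000.0

2430000.0 bps


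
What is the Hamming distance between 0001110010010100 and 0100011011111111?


Count differing positions: . ^ . ^ ^ . ^ . . ^ ^ . ^ . ^ ^ = 9 differences

9


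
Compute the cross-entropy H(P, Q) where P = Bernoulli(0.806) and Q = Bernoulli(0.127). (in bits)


H(P,Q) = -p*log2(q) - (1-p)*log2(1-q). -0.806*log2(0.127) = 2.399542; -0.194*log2(0.873) = 0.038014. H(P,Q) = 2.399542 + 0.038014 = 2.4376

2.4376 bits


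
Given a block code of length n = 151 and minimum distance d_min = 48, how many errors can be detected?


Detection capability = d_min - 1 = 48 - 1 = 47

47 errors


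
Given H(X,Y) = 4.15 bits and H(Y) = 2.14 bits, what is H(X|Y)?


H(X|Y) = H(X,Y) - H(Y) = 4.15 - 2.14 = 2.01

2.01 bits


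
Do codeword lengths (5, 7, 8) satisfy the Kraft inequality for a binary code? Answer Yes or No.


Kraft sum = sum(2^(-l_i)) = 0.043, need <= 1. Result: satisfied (a binary prefix-free code with these lengths exists)

Yes


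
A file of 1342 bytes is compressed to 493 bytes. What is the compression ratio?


Ratio = original / compressed = 1342 / 493 = 2.7221

2.7221


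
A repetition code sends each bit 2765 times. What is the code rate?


Rate = k/n = 1/2765

1/2765


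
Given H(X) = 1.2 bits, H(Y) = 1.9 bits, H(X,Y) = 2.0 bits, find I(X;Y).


I(X;Y) = H(X) + H(Y) - H(X,Y) = 1.2 + 1.9 - 2.0 = 1.1

1.1 bits


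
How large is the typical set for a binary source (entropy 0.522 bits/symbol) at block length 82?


log2|A_typical| = nH = 82 * 0.522 = 42.804, so |A_typical| ~ 2^42.804 = 7.679e+12

7.679e+12


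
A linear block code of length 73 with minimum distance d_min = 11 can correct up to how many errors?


Correction capability = floor((d-1)/2) = floor((11-1)/2) = 5

5 errors


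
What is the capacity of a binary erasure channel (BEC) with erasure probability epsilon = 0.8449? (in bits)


C = 1 - epsilon = 1 - 0.8449 = 0.1551

0.1551 bits


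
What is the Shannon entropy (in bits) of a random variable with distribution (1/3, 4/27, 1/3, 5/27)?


H = -sum(p_i * log2(p_i)). Terms: -(1/3)*log2(1/3) = 0.528321; -(4/27)*log2(4/27) = 0.408131; -(1/3)*log2(1/3) = 0.528321; -(5/27)*log2(5/27) = 0.450548. H = 0.528321 + 0.408131 + 0.528321 + 0.450548 = 1.9153

1.9153 bits


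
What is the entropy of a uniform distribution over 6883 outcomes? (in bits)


H = log2(n) = log2(6883) = 12.7488

12.7488 bits


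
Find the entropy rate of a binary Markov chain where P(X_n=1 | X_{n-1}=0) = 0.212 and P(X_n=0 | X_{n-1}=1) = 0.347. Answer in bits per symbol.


Stationary distribution: pi_0 = p10/(p01+p10) = 0.6208, pi_1 = 0.3792. Entropy rate H' = pi_0*H(p01) + pi_1*H(p10) = 0.6208*0.7453 + 0.3792*0.9314 = 0.8159

0.8159 bits/symbol


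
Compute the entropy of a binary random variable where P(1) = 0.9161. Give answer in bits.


H = -p*log2(p) - (1-p)*log2(1-p). -0.9161*log2(0.9161) = 0.115816; -0.0839*log2(0.0839) = 0.299958. H = 0.115816 + 0.299958 = 0.4158

0.4158 bits


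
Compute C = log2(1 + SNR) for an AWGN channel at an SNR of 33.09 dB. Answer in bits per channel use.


SNR_linear = 10^(33.09/10) = 2037.0421; C = log2(1 + SNR_linear) = log2(1 + 2037.0421) = 10.993

10.993 bits/channel use


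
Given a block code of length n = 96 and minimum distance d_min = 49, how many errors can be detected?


Detection capability = d_min - 1 = 49 - 1 = 48

48 errors


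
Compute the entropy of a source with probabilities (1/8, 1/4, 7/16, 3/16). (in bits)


H = -sum(p_i * log2(p_i)). Terms: -(1/8)*log2(1/8) = 0.375000; -(1/4)*log2(1/4) = 0.500000; -(7/16)*log2(7/16) = 0.521782; -(3/16)*log2(3/16) = 0.452820. H = 0.375000 + 0.500000 + 0.521782 + 0.452820 = 1.8496

1.8496 bits


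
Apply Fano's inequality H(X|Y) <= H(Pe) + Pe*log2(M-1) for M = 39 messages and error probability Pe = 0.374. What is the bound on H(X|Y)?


H(Pe) = -Pe*log2(Pe) - (1-Pe)*log2(1-Pe) = -0.374*log2(0.374) - 0.626*log2(0.626) = 0.530665 + 0.423029 = 0.9537. Pe*log2(M-1) = 0.374*log2(38) = 1.962725. Bound = H(Pe) + Pe*log2(M-1) = 0.530665 + 0.423029 + 1.962725 = 2.9164

2.9164 bits


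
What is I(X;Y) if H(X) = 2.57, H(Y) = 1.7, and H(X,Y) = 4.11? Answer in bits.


I(X;Y) = H(X) + H(Y) - H(X,Y) = 2.57 + 1.7 - 4.11 = 0.16

0.16 bits


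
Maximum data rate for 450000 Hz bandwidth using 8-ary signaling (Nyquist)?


Rate = 2 * B * log2(M) = 2 * 450000 * 3.0 = 2700000.0

2700000.0 bps


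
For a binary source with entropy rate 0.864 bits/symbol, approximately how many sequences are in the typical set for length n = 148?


log2|A_typical| = nH = 148 * 0.864 = 127.872, so |A_typical| ~ 2^127.872 = 3.114e+38

3.114e+38


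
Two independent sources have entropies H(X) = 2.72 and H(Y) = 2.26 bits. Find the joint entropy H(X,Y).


For independent variables, H(X,Y) = H(X) + H(Y) = 2.72 + 2.26 = 4.98

4.98 bits


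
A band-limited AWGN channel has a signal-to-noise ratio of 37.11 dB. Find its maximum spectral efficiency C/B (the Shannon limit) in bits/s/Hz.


SNR_linear = 10^(37.11/10) = 5140.4365; C/B = log2(1 + SNR_linear) = log2(1 + 5140.4365) = 12.328

12.328 bits/s/Hz


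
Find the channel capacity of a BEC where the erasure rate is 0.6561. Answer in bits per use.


C = 1 - epsilon = 1 - 0.6561 = 0.3439

0.3439 bits


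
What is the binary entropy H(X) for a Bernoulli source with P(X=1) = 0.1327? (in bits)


H = -p*log2(p) - (1-p)*log2(1-p). -0.1327*log2(0.1327) = 0.386656; -0.8673*log2(0.8673) = 0.178141. H = 0.386656 + 0.178141 = 0.5648

0.5648 bits


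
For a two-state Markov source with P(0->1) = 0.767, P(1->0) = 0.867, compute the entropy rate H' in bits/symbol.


Stationary distribution: pi_0 = p10/(p01+p10) = 0.5306, pi_1 = 0.4694. Entropy rate H' = pi_0*H(p01) + pi_1*H(p10) = 0.5306*0.7832 + 0.4694*0.5656 = 0.6811

0.6811 bits/symbol


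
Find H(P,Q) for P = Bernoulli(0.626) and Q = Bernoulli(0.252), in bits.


H(P,Q) = -p*log2(q) - (1-p)*log2(1-q). -0.626*log2(0.252) = 1.244804; -0.374*log2(0.748) = 0.156665. H(P,Q) = 1.244804 + 0.156665 = 1.4015

1.4015 bits


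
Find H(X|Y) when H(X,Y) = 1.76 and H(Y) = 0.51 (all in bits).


H(X|Y) = H(X,Y) - H(Y) = 1.76 - 0.51 = 1.25

1.25 bits


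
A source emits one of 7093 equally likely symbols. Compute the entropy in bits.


H = log2(n) = log2(7093) = 12.7922

12.7922 bits


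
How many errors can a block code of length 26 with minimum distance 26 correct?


Correction capability = floor((d-1)/2) = floor((26-1)/2) = 12

12 errors


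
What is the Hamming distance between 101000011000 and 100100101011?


Count differing positions: . . ^ ^ . . ^ ^ . . ^ ^ = 6 differences

6


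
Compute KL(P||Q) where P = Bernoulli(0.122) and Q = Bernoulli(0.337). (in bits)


KL = p*log2(p/q) + (1-p)*log2((1-p)/(1-q)) = 0.122*log2(0.122/0.337) + 0.878*log2(0.878/0.663) = 0.1769

0.1769 bits


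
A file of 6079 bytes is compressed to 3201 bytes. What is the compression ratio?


Ratio = original / compressed = 6079 / 3201 = 1.8991

1.8991


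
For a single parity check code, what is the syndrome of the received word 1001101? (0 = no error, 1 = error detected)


Syndrome = XOR of all bits = 1 XOR 0 XOR 0 XOR 1 XOR 1 XOR 0 XOR 1 = 0

0


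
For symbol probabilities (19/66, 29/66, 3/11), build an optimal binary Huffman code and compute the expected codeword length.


Huffman construction (repeatedly merge the two least-probable nodes; each merge adds 1 bit to every symbol beneath it): 3/11 + 19/66 = 37/66; 29/66 + 37/66 = 1. Resulting codeword lengths (in the order the probabilities were given): (2, 1, 2). L_avg = sum(p_i * l_i) = 19/66*2 + 29/66*1 + 3/11*2 = 103/66 = 1.5606

1.5606 bits


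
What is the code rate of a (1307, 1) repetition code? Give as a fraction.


Rate = k/n = 1/1307

1/1307


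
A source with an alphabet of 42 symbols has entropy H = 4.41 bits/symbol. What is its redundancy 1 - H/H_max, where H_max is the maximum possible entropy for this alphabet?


H_max = log2(K) = log2(42) = 5.3923 bits/symbol. Redundancy = 1 - H/H_max = 1 - 4.41/5.3923 = 1 - 0.8178 = 0.1822

0.1822


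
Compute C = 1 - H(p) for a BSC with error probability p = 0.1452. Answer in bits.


H(p) = -p*log2(p) - (1-p)*log2(1-p) = -0.1452*log2(0.1452) - 0.8548*log2(0.8548) = 0.404220 + 0.193476 = 0.5977. C = 1 - H(p) = 1 - 0.5977 = 0.4023

0.4023 bits


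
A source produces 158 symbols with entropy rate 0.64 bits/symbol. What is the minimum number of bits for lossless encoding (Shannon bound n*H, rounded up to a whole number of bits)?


Minimum bits >= n * H = 158 * 0.64 = 101.12, rounded up to a whole number of bits = 102

102 bits


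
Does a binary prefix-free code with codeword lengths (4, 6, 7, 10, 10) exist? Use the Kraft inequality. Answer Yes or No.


Kraft sum = sum(2^(-l_i)) = 0.0879, need <= 1. Result: satisfied (a binary prefix-free code with these lengths exists)

Yes


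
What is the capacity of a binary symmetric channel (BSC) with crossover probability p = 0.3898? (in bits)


H(p) = -p*log2(p) - (1-p)*log2(1-p) = -0.3898*log2(0.3898) - 0.6102*log2(0.6102) = 0.529814 + 0.434857 = 0.9647. C = 1 - H(p) = 1 - 0.9647 = 0.0353

0.0353 bits


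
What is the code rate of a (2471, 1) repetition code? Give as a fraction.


Rate = k/n = 1/2471

1/2471


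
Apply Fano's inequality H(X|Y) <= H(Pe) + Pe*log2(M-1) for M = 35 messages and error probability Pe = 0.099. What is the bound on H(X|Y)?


H(Pe) = -Pe*log2(Pe) - (1-Pe)*log2(1-Pe) = -0.099*log2(0.099) - 0.901*log2(0.901) = 0.330306 + 0.135511 = 0.4658. Pe*log2(M-1) = 0.099*log2(34) = 0.503659. Bound = H(Pe) + Pe*log2(M-1) = 0.330306 + 0.135511 + 0.503659 = 0.9695

0.9695 bits


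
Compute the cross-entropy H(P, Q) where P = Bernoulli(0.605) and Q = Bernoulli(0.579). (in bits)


H(P,Q) = -p*log2(q) - (1-p)*log2(1-q). -0.605*log2(0.579) = 0.476961; -0.395*log2(0.421) = 0.493003. H(P,Q) = 0.476961 + 0.493003 = 0.97

0.97 bits


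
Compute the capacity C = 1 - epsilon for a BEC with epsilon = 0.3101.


C = 1 - epsilon = 1 - 0.3101 = 0.6899

0.6899 bits


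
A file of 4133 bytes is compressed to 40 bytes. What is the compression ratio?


Ratio = original / compressed = 4133 / 40 = 103.325

103.325


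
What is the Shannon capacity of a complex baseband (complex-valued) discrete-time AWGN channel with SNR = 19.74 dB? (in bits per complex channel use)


SNR_linear = 10^(19.74/10) = 94.189; C = log2(1 + SNR_linear) = log2(1 + 94.189) = 6.5727

6.5727 bits/channel use


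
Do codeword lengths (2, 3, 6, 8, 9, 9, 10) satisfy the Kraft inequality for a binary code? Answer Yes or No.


Kraft sum = sum(2^(-l_i)) = 0.3994, need <= 1. Result: satisfied (a binary prefix-free code with these lengths exists)

Yes


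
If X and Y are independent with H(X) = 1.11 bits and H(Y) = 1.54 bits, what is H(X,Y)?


For independent variables, H(X,Y) = H(X) + H(Y) = 1.11 + 1.54 = 2.65

2.65 bits


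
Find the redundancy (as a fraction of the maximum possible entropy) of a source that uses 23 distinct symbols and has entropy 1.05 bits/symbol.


H_max = log2(K) = log2(23) = 4.5236 bits/symbol. Redundancy = 1 - H/H_max = 1 - 1.05/4.5236 = 1 - 0.2321 = 0.7679

0.7679


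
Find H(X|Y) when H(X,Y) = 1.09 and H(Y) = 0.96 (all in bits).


H(X|Y) = H(X,Y) - H(Y) = 1.09 - 0.96 = 0.13

0.13 bits


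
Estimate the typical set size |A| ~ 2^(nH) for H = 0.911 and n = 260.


log2|A_typical| = nH = 260 * 0.911 = 236.86, so |A_typical| ~ 2^236.86 = 2.004e+71

2.004e+71


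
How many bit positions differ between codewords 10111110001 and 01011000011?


Count differing positions: ^ ^ ^ . . ^ ^ . . ^ . = 6 differences

6


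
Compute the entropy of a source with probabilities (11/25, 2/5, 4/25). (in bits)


H = -sum(p_i * log2(p_i)). Terms: -(11/25)*log2(11/25) = 0.521147; -(2/5)*log2(2/5) = 0.528771; -(4/25)*log2(4/25) = 0.423017. H = 0.521147 + 0.528771 + 0.423017 = 1.4729

1.4729 bits


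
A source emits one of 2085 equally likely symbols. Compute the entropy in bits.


H = log2(n) = log2(2085) = 11.0258

11.0258 bits


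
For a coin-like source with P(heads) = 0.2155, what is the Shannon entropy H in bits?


H = -p*log2(p) - (1-p)*log2(1-p). -0.2155*log2(0.2155) = 0.477169; -0.7845*log2(0.7845) = 0.274696. H = 0.477169 + 0.274696 = 0.7519

0.7519 bits


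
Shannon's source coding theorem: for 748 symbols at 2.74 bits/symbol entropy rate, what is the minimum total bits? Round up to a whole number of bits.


Minimum bits >= n * H = 748 * 2.74 = 2049.52, rounded up to a whole number of bits = 2050

2050 bits


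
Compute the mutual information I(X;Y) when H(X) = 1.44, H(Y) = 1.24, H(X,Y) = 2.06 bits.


I(X;Y) = H(X) + H(Y) - H(X,Y) = 1.44 + 1.24 - 2.06 = 0.62

0.62 bits


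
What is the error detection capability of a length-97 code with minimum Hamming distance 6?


Detection capability = d_min - 1 = 6 - 1 = 5

5 errors


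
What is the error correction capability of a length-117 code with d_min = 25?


Correction capability = floor((d-1)/2) = floor((25-1)/2) = 12

12 errors


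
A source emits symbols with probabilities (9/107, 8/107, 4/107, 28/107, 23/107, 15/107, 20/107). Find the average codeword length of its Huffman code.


Huffman construction (repeatedly merge the two least-probable nodes; each merge adds 1 bit to every symbol beneath it): 4/107 + 8/107 = 12/107; 9/107 + 12/107 = 21/107; 15/107 + 20/107 = 35/107; 21/107 + 23/107 = 44/107; 28/107 + 35/107 = 63/107; 44/107 + 63/107 = 1. Resulting codeword lengths (in the order the probabilities were given): (3, 4, 4, 2, 2, 3, 3). L_avg = sum(p_i * l_i) = 9/107*3 + 8/107*4 + 4/107*4 + 28/107*2 + 23/107*2 + 15/107*3 + 20/107*3 = 282/107 = 2.6355

2.6355 bits


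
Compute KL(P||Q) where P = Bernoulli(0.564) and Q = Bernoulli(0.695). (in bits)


KL = p*log2(p/q) + (1-p)*log2((1-p)/(1-q)) = 0.564*log2(0.564/0.695) + 0.436*log2(0.436/0.305) = 0.0548

0.0548 bits


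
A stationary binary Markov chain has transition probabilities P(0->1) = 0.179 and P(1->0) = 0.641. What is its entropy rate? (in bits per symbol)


Stationary distribution: pi_0 = p10/(p01+p10) = 0.7817, pi_1 = 0.2183. Entropy rate H' = pi_0*H(p01) + pi_1*H(p10) = 0.7817*0.6779 + 0.2183*0.9418 = 0.7355

0.7355 bits/symbol


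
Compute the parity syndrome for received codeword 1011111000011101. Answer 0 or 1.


Syndrome = XOR of all bits = 1 XOR 0 XOR 1 XOR 1 XOR 1 XOR 1 XOR 1 XOR 0 XOR 0 XOR 0 XOR 0 XOR 1 XOR 1 XOR 1 XOR 0 XOR 1 = 0

0


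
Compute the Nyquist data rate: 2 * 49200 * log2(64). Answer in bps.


Rate = 2 * B * log2(M) = 2 * 49200 * 6.0 = 590400.0

590400.0 bps


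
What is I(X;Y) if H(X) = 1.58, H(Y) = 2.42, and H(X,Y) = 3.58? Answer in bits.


I(X;Y) = H(X) + H(Y) - H(X,Y) = 1.58 + 2.42 - 3.58 = 0.42

0.42 bits


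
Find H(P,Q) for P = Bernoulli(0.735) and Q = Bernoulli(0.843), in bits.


H(P,Q) = -p*log2(q) - (1-p)*log2(1-q). -0.735*log2(0.843) = 0.181101; -0.265*log2(0.157) = 0.707858. H(P,Q) = 0.181101 + 0.707858 = 0.889

0.889 bits


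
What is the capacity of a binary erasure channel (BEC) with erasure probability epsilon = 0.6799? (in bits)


C = 1 - epsilon = 1 - 0.6799 = 0.3201

0.3201 bits


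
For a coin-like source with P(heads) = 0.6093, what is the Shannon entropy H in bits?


H = -p*log2(p) - (1-p)*log2(1-p). -0.6093*log2(0.6093) = 0.435513; -0.3907*log2(0.3907) = 0.529737. H = 0.435513 + 0.529737 = 0.9652

0.9652 bits


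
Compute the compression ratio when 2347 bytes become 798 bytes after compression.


Ratio = original / compressed = 2347 / 798 = 2.9411

2.9411


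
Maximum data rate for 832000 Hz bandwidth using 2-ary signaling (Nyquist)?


Rate = 2 * B * log2(M) = 2 * 832000 * 1.0 = 1664000.0

1664000.0 bps


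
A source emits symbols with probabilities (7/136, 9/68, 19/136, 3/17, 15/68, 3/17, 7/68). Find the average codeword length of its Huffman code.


Huffman construction (repeatedly merge the two least-probable nodes; each merge adds 1 bit to every symbol beneath it): 7/136 + 7/68 = 21/136; 9/68 + 19/136 = 37/136; 21/136 + 3/17 = 45/136; 3/17 + 15/68 = 27/68; 37/136 + 45/136 = 41/68; 27/68 + 41/68 = 1. Resulting codeword lengths (in the order the probabilities were given): (4, 3, 3, 3, 2, 2, 4). L_avg = sum(p_i * l_i) = 7/136*4 + 9/68*3 + 19/136*3 + 3/17*3 + 15/68*2 + 3/17*2 + 7/68*4 = 375/136 = 2.7574

2.7574 bits


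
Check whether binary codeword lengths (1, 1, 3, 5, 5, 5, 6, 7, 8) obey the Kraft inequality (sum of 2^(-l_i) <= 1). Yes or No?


Kraft sum = sum(2^(-l_i)) = 1.2461, need <= 1. Result: violated (a binary prefix-free code with these lengths cannot exist)

No


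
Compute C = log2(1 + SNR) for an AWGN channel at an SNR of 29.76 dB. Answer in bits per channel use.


SNR_linear = 10^(29.76/10) = 946.2372; C = log2(1 + SNR_linear) = log2(1 + 946.2372) = 9.8876

9.8876 bits/channel use


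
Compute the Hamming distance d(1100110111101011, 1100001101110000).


Count differing positions: . . . . ^ ^ ^ . ^ . . ^ ^ . ^ ^ = 8 differences

8


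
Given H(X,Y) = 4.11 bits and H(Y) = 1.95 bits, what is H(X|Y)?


H(X|Y) = H(X,Y) - H(Y) = 4.11 - 1.95 = 2.16

2.16 bits


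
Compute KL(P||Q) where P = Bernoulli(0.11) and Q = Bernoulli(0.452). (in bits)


KL = p*log2(p/q) + (1-p)*log2((1-p)/(1-q)) = 0.11*log2(0.11/0.452) + 0.89*log2(0.89/0.548) = 0.3984

0.3984 bits


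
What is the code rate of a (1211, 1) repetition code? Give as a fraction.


Rate = k/n = 1/1211

1/1211


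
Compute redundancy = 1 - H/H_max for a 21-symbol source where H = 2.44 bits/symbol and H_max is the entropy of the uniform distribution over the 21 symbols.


H_max = log2(K) = log2(21) = 4.3923 bits/symbol. Redundancy = 1 - H/H_max = 1 - 2.44/4.3923 = 1 - 0.5555 = 0.4445

0.4445


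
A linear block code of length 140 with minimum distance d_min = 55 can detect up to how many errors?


Detection capability = d_min - 1 = 55 - 1 = 54

54 errors


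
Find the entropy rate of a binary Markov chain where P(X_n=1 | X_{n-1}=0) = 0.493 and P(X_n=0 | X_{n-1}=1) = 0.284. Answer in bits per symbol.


Stationary distribution: pi_0 = p10/(p01+p10) = 0.3655, pi_1 = 0.6345. Entropy rate H' = pi_0*H(p01) + pi_1*H(p10) = 0.3655*0.9999 + 0.6345*0.8608 = 0.9117

0.9117 bits/symbol


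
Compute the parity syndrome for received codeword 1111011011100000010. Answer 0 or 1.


Syndrome = XOR of all bits = 1 XOR 1 XOR 1 XOR 1 XOR 0 XOR 1 XOR 1 XOR 0 XOR 1 XOR 1 XOR 1 XOR 0 XOR 0 XOR 0 XOR 0 XOR 0 XOR 0 XOR 1 XOR 0 = 0

0


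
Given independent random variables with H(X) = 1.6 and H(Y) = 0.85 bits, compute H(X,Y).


For independent variables, H(X,Y) = H(X) + H(Y) = 1.6 + 0.85 = 2.45

2.45 bits


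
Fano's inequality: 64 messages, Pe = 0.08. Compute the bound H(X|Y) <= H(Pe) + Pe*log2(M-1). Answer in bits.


H(Pe) = -Pe*log2(Pe) - (1-Pe)*log2(1-Pe) = -0.08*log2(0.08) - 0.92*log2(0.92) = 0.291508 + 0.110671 = 0.4022. Pe*log2(M-1) = 0.08*log2(63) = 0.478182. Bound = H(Pe) + Pe*log2(M-1) = 0.291508 + 0.110671 + 0.478182 = 0.8804

0.8804 bits


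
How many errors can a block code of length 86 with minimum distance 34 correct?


Correction capability = floor((d-1)/2) = floor((34-1)/2) = 16

16 errors


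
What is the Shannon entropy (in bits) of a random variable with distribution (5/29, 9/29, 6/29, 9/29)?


H = -sum(p_i * log2(p_i)). Terms: -(5/29)*log2(5/29) = 0.437251; -(9/29)*log2(9/29) = 0.523879; -(6/29)*log2(6/29) = 0.470280; -(9/29)*log2(9/29) = 0.523879. H = 0.437251 + 0.523879 + 0.470280 + 0.523879 = 1.9553

1.9553 bits


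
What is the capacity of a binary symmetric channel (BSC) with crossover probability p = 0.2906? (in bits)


H(p) = -p*log2(p) - (1-p)*log2(1-p) = -0.2906*log2(0.2906) - 0.7094*log2(0.7094) = 0.518109 + 0.351386 = 0.8695. C = 1 - H(p) = 1 - 0.8695 = 0.1305

0.1305 bits


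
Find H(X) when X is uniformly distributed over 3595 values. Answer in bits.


H = log2(n) = log2(3595) = 11.8118

11.8118 bits


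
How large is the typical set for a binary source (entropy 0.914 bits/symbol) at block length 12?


log2|A_typical| = nH = 12 * 0.914 = 10.968, so |A_typical| ~ 2^10.968 = 2.003e+03

2.003e+03


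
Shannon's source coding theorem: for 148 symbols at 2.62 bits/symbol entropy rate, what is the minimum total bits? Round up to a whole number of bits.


Minimum bits >= n * H = 148 * 2.62 = 387.76, rounded up to a whole number of bits = 388

388 bits


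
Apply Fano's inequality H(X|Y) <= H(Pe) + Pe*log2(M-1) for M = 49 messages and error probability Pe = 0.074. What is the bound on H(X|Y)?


H(Pe) = -Pe*log2(Pe) - (1-Pe)*log2(1-Pe) = -0.074*log2(0.074) - 0.926*log2(0.926) = 0.277968 + 0.102708 = 0.3807. Pe*log2(M-1) = 0.074*log2(48) = 0.413287. Bound = H(Pe) + Pe*log2(M-1) = 0.277968 + 0.102708 + 0.413287 = 0.794

0.794 bits


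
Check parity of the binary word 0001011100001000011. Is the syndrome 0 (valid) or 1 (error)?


Syndrome = XOR of all bits = 0 XOR 0 XOR 0 XOR 1 XOR 0 XOR 1 XOR 1 XOR 1 XOR 0 XOR 0 XOR 0 XOR 0 XOR 1 XOR 0 XOR 0 XOR 0 XOR 0 XOR 1 XOR 1 = 1

1


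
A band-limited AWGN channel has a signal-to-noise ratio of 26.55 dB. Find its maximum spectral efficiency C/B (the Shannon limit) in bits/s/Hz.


SNR_linear = 10^(26.55/10) = 451.8559; C/B = log2(1 + SNR_linear) = log2(1 + 451.8559) = 8.8229

8.8229 bits/s/Hz


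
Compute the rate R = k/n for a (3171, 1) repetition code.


Rate = k/n = 1/3171

1/3171


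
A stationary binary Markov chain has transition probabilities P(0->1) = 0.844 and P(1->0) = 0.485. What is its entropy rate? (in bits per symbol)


Stationary distribution: pi_0 = p10/(p01+p10) = 0.3649, pi_1 = 0.6351. Entropy rate H' = pi_0*H(p01) + pi_1*H(p10) = 0.3649*0.6247 + 0.6351*0.9994 = 0.8626

0.8626 bits/symbol


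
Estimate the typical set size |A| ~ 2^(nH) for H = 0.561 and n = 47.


log2|A_typical| = nH = 47 * 0.561 = 26.367, so |A_typical| ~ 2^26.367 = 8.655e+07

8.655e+07


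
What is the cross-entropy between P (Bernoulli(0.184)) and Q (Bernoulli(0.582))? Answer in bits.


H(P,Q) = -p*log2(q) - (1-p)*log2(1-q). -0.184*log2(0.582) = 0.143687; -0.816*log2(0.418) = 1.026875. H(P,Q) = 0.143687 + 1.026875 = 1.1706

1.1706 bits


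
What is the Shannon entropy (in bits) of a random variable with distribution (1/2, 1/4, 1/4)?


H = -sum(p_i * log2(p_i)). Terms: -(1/2)*log2(1/2) = 0.500000; -(1/4)*log2(1/4) = 0.500000; -(1/4)*log2(1/4) = 0.500000. H = 0.500000 + 0.500000 + 0.500000 = 1.5

1.5 bits


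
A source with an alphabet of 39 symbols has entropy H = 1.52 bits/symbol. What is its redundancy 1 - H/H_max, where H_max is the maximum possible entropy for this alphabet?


H_max = log2(K) = log2(39) = 5.2854 bits/symbol. Redundancy = 1 - H/H_max = 1 - 1.52/5.2854 = 1 - 0.2876 = 0.7124

0.7124


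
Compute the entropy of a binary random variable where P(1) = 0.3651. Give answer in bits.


H = -p*log2(p) - (1-p)*log2(1-p). -0.3651*log2(0.3651) = 0.530723; -0.6349*log2(0.6349) = 0.416113. H = 0.530723 + 0.416113 = 0.9468

0.9468 bits


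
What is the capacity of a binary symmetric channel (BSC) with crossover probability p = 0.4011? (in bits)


H(p) = -p*log2(p) - (1-p)*log2(1-p) = -0.4011*log2(0.4011) - 0.5989*log2(0.5989) = 0.528636 + 0.442954 = 0.9716. C = 1 - H(p) = 1 - 0.9716 = 0.0284

0.0284 bits


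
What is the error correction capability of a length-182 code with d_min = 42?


Correction capability = floor((d-1)/2) = floor((42-1)/2) = 20

20 errors


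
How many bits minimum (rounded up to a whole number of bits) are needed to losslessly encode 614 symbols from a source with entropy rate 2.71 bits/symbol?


Minimum bits >= n * H = 614 * 2.71 = 1663.94, rounded up to a whole number of bits = 1664

1664 bits


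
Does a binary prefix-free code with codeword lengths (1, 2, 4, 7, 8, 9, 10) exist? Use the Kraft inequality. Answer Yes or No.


Kraft sum = sum(2^(-l_i)) = 0.8271, need <= 1. Result: satisfied (a binary prefix-free code with these lengths exists)

Yes


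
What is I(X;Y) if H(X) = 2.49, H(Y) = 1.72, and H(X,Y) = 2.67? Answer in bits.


I(X;Y) = H(X) + H(Y) - H(X,Y) = 2.49 + 1.72 - 2.67 = 1.54

1.54 bits


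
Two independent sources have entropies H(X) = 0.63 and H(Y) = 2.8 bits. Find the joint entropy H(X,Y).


For independent variables, H(X,Y) = H(X) + H(Y) = 0.63 + 2.8 = 3.43

3.43 bits


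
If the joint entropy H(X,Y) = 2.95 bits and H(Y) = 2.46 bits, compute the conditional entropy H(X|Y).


H(X|Y) = H(X,Y) - H(Y) = 2.95 - 2.46 = 0.49

0.49 bits


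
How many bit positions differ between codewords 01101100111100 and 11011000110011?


Count differing positions: ^ . ^ ^ . ^ . . . . ^ ^ ^ ^ = 8 differences

8


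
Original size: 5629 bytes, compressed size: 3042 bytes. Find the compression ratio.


Ratio = original / compressed = 5629 / 3042 = 1.8504

1.8504


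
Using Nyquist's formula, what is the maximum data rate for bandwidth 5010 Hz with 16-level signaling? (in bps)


Rate = 2 * B * log2(M) = 2 * 5010 * 4.0 = 40080.0

40080.0 bps


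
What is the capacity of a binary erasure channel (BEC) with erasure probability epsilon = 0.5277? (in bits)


C = 1 - epsilon = 1 - 0.5277 = 0.4723

0.4723 bits


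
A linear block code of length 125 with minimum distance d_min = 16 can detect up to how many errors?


Detection capability = d_min - 1 = 16 - 1 = 15

15 errors


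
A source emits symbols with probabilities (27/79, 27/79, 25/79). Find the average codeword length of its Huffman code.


Huffman construction (repeatedly merge the two least-probable nodes; each merge adds 1 bit to every symbol beneath it): 25/79 + 27/79 = 52/79; 27/79 + 52/79 = 1. Resulting codeword lengths (in the order the probabilities were given): (2, 1, 2). L_avg = sum(p_i * l_i) = 27/79*2 + 27/79*1 + 25/79*2 = 131/79 = 1.6582

1.6582 bits


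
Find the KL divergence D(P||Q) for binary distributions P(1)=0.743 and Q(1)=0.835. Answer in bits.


KL = p*log2(p/q) + (1-p)*log2((1-p)/(1-q)) = 0.743*log2(0.743/0.835) + 0.257*log2(0.257/0.165) = 0.0392

0.0392 bits


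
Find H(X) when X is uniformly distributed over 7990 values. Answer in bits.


H = log2(n) = log2(7990) = 12.964

12.964 bits


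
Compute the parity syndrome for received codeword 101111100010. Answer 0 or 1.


Syndrome = XOR of all bits = 1 XOR 0 XOR 1 XOR 1 XOR 1 XOR 1 XOR 1 XOR 0 XOR 0 XOR 0 XOR 1 XOR 0 = 1

1


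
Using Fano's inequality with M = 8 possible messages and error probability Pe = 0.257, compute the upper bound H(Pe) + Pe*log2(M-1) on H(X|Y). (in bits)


H(Pe) = -Pe*log2(Pe) - (1-Pe)*log2(1-Pe) = -0.257*log2(0.257) - 0.743*log2(0.743) = 0.503761 + 0.318424 = 0.8222. Pe*log2(M-1) = 0.257*log2(7) = 0.721490. Bound = H(Pe) + Pe*log2(M-1) = 0.503761 + 0.318424 + 0.721490 = 1.5437

1.5437 bits


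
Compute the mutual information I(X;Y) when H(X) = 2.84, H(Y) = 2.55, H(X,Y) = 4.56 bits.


I(X;Y) = H(X) + H(Y) - H(X,Y) = 2.84 + 2.55 - 4.56 = 0.83

0.83 bits


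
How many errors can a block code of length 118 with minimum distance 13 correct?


Correction capability = floor((d-1)/2) = floor((13-1)/2) = 6

6 errors


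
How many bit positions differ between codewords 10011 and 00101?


Count differing positions: ^ . ^ ^ . = 3 differences

3


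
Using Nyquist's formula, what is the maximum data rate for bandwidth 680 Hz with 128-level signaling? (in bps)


Rate = 2 * B * log2(M) = 2 * 680 * 7.0 = 9520.0

9520.0 bps


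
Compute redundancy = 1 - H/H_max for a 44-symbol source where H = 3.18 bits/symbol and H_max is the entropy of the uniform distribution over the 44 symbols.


H_max = log2(K) = log2(44) = 5.4594 bits/symbol. Redundancy = 1 - H/H_max = 1 - 3.18/5.4594 = 1 - 0.5825 = 0.4175

0.4175


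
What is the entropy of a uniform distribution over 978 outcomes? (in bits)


H = log2(n) = log2(978) = 9.9337

9.9337 bits


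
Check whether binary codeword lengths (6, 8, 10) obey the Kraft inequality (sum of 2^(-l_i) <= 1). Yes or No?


Kraft sum = sum(2^(-l_i)) = 0.0205, need <= 1. Result: satisfied (a binary prefix-free code with these lengths exists)

Yes


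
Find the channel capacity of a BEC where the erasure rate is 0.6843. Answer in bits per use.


C = 1 - epsilon = 1 - 0.6843 = 0.3157

0.3157 bits


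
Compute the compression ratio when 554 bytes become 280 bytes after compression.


Ratio = original / compressed = 554 / 280 = 1.9786

1.9786


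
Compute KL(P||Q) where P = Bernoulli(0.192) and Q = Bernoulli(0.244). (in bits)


KL = p*log2(p/q) + (1-p)*log2((1-p)/(1-q)) = 0.192*log2(0.192/0.244) + 0.808*log2(0.808/0.756) = 0.0112

0.0112 bits


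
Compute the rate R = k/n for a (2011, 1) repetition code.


Rate = k/n = 1/2011

1/2011


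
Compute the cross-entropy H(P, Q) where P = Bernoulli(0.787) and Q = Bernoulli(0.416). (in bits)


H(P,Q) = -p*log2(q) - (1-p)*log2(1-q). -0.787*log2(0.416) = 0.995826; -0.213*log2(0.584) = 0.165279. H(P,Q) = 0.995826 + 0.165279 = 1.1611

1.1611 bits


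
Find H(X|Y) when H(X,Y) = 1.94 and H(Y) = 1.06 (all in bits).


H(X|Y) = H(X,Y) - H(Y) = 1.94 - 1.06 = 0.88

0.88 bits


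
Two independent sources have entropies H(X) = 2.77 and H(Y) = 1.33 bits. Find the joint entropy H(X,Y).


For independent variables, H(X,Y) = H(X) + H(Y) = 2.77 + 1.33 = 4.1

4.1 bits


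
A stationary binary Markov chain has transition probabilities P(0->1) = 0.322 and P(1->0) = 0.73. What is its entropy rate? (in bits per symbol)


Stationary distribution: pi_0 = p10/(p01+p10) = 0.6939, pi_1 = 0.3061. Entropy rate H' = pi_0*H(p01) + pi_1*H(p10) = 0.6939*0.9065 + 0.3061*0.8415 = 0.8866

0.8866 bits/symbol
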